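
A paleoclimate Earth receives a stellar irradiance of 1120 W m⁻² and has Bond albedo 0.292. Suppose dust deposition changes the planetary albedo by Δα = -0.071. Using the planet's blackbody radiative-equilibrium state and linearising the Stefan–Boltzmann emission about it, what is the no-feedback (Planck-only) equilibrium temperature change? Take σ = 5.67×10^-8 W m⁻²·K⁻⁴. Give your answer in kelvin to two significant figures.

6.1 kelvin

The baseline emission temperature is T_e = 243.2 K.
ΔF = −(S/4)Δα = −(1120/4)×(-0.071) = 19.88 W m⁻².
The Planck feedback parameter is 4σT_e³ = 3.261 W m⁻²/K.
Hence the no-feedback warming is ΔF/(4σT_e³) = 6.10 K.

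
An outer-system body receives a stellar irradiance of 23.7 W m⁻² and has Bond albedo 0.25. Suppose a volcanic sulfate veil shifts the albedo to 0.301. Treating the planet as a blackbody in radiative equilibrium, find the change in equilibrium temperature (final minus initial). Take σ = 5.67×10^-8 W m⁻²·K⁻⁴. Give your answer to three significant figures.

Before: T₁ = [23.70·0.75/(4σ)]^(1/4) = 94.09 K.
After:  T₂ = [23.70·0.699/(4σ)]^(1/4) = 92.45 K.
Change: 92.45 − 94.09 = -1.642 K.

-1.64 kelvin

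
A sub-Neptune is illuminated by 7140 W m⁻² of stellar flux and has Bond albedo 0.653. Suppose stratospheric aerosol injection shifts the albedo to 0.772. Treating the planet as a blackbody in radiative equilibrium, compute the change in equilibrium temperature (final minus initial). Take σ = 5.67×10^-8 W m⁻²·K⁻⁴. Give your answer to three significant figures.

Initial: T₁ = [S(1−0.653)/(4σ)]^(1/4) = 323.3 K.
Final:   T₂ = [S(1−0.772)/(4σ)]^(1/4) = 291.1 K.
ΔT = T₂ − T₁ = -32.22 K.

-32.2 K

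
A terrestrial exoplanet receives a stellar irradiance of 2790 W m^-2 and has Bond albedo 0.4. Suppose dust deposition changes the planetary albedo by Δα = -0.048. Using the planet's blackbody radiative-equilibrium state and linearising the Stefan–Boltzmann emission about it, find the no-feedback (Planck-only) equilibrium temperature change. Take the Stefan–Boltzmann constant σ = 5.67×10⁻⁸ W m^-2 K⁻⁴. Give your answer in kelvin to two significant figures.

Unperturbed T_e = [2790·(1−0.4)/(4σ)]^¼ = 293.1 K.
ΔF = −(S/4)Δα = −(2790/4)×(-0.048) = 33.48 W m^-2.
The Planck feedback parameter is 4σT_e³ = 5.711 W m^-2/K.
Hence the no-feedback warming is ΔF/(4σT_e³) = 5.86 K.

5.9 kelvin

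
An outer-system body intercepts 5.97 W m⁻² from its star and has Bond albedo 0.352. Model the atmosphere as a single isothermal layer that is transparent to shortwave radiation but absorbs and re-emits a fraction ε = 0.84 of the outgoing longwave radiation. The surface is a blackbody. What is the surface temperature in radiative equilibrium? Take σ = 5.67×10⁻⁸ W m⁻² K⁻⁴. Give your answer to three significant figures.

73.6 K

The planet radiates to space at T_e = [S(1−α)/(4σ)]^(1/4) = 64.27 K.
For a single slab of emissivity ε, T_s⁴ = 2T_e⁴/(2−ε); thus T_s = 64.27·(1.724)^(1/4) = 73.64 K.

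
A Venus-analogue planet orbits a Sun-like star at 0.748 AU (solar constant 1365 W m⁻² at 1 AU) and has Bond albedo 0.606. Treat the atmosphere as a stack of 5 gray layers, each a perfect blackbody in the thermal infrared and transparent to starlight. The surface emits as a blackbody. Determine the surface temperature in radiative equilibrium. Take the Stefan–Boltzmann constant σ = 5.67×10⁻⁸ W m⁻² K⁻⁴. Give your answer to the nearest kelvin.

399 K

By the inverse-square law, S = 1365/0.748² = 2440 W m⁻².
OLR = S(1−α)/4 = 240.3 W m⁻²; the top layer radiates at T_e = 255.2 K.
For an N-layer opaque stack, T_s⁴ = (N+1)T_e⁴, hence T_s = (6)^(1/4)×255.2 K = 399.3 K.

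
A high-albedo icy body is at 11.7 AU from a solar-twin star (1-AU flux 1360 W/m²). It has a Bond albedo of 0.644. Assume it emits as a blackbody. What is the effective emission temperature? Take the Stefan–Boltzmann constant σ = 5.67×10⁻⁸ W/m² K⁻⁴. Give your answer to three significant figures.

By the inverse-square law, S = 1360/11.7² = 9.935 W/m².
Absorbed flux (global mean): S(1−α)/4 = 9.935·0.356/4 = 0.8842 W/m².
Set σT⁴ = 0.8842 → T = (0.8842/σ)^(1/4) = 62.84 K.

62.8 K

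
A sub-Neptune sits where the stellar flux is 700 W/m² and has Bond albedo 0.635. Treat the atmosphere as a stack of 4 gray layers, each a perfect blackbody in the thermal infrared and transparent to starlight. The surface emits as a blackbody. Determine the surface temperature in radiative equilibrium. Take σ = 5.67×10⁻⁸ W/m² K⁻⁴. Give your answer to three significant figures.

274 K

The effective emission temperature is T_e = [S(1−α)/(4σ)]^¼ = 183.2 K.
For an N-layer opaque stack, T_s⁴ = (N+1)T_e⁴, hence T_s = (5)^(1/4)×183.2 K = 274.0 K.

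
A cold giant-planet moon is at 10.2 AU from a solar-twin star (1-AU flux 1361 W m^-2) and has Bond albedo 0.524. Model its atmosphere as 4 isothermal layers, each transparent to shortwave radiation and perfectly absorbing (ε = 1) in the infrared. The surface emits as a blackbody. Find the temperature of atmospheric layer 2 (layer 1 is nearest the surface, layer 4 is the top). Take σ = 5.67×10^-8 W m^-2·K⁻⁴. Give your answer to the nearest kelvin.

95 kelvin

By the inverse-square law, S = 1361/10.2² = 13.08 W m^-2.
Top-of-atmosphere balance: σT_e⁴ = S(1−α)/4 = 1.557 W m^-2 → T_e = 72.39 K.
Each opaque layer satisfies 2T_j⁴ = T_{j−1}⁴ + T_{j+1}⁴, giving T_k⁴ = (N+1−k)T_e⁴.
With k = 2: T_2 = (4+1−2)^¼·72.39 K = 95.27 K.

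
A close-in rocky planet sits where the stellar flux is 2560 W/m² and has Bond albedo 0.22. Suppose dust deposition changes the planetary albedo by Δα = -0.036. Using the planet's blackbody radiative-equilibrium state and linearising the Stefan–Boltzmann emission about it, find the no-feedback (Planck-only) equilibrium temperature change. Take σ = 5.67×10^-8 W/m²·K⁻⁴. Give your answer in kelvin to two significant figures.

3.5 K

The baseline emission temperature is T_e = 306.3 K.
TOA radiative forcing: ΔF = −S·Δα/4 = −2560·(-0.036)/4 = 23.04 W/m².
Planck response: λ_P = 4σT_e³ = 4·5.67×10⁻⁸·(306.3)³ = 6.519 W/m²/K.
ΔT₀ = ΔF/λ_P = 23.04/6.519 = 3.53 K.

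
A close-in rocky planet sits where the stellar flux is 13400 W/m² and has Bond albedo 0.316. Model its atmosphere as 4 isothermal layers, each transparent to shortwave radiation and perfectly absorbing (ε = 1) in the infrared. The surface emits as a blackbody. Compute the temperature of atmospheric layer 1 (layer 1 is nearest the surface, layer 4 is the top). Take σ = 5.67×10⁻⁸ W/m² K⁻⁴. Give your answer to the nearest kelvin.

Top-of-atmosphere balance: σT_e⁴ = S(1−α)/4 = 2291 W/m² → T_e = 448.4 K.
The net upward flux σT_e⁴ is constant between every pair of levels, so T_k⁴ = (N+1−k)T_e⁴.
With k = 1: T_1 = (4+1−1)^¼·448.4 K = 634.1 K.

634 kelvin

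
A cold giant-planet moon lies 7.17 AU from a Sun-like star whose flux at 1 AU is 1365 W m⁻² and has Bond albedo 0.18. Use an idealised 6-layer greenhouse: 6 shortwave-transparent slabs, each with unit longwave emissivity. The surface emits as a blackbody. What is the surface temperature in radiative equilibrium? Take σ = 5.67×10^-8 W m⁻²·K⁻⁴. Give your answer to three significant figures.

Flux at the orbit: S = 1365/(7.17)² = 26.55 W m⁻².
OLR = S(1−α)/4 = 5.443 W m⁻²; the top layer radiates at T_e = 98.98 K.
With N = 6 opaque layers, T_s = (N+1)^(1/4)·T_e = 7^(1/4)·98.98 = 161.0 K.

161 kelvin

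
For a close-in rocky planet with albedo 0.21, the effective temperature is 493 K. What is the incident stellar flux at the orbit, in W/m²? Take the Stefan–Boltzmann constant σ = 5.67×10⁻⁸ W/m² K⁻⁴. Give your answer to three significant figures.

From S(1−α)/4 = σT⁴: S = 4σT⁴/(1−α).
The emitted flux is σT⁴ = 3349 W/m².
S = 4·3349/0.79 = 16960 W/m².

17000 W/m²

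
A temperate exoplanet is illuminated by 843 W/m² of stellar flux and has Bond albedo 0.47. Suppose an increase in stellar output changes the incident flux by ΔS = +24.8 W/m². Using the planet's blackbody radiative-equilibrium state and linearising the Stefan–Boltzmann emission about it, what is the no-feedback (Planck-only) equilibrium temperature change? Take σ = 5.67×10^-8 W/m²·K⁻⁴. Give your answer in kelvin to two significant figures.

1.5 K

The baseline emission temperature is T_e = 210.7 K.
ΔF = Δ[S(1−α)]/4 = (1−0.47)·+24.8/4 = 3.286 W/m².
Linearising σT⁴ gives d(σT⁴)/dT = 4σT_e³ = 2.121 W/m² per K.
Hence the no-feedback warming is ΔF/(4σT_e³) = 1.55 K.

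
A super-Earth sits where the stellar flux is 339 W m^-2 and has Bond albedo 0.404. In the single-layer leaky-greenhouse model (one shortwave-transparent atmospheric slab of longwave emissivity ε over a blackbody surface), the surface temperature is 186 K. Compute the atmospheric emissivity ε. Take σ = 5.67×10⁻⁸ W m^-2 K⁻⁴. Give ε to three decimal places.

First, T_e = [339.0·(1−0.404)/(4σ)]^(1/4) = 172.8 K.
T_s⁴ = T_e⁴·2/(2−ε) → ε = 2 − 2(T_e/T_s)⁴ = 2 − 2·(172.8/186)⁴ = 0.5114.

0.511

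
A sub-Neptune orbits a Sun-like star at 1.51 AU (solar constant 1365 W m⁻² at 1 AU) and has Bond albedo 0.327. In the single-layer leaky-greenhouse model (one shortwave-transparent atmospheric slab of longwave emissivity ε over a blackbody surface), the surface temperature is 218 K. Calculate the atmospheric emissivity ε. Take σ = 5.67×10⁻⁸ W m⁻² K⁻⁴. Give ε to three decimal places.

0.427

Flux at the orbit: S = 1365/(1.51)² = 598.7 W m⁻².
First, T_e = [598.7·(1−0.327)/(4σ)]^(1/4) = 205.3 K.
Inverting T_s⁴ = 2T_e⁴/(2−ε): (T_e/T_s)⁴ = 0.7865, so ε = 2(1 − 0.7865) = 0.4269.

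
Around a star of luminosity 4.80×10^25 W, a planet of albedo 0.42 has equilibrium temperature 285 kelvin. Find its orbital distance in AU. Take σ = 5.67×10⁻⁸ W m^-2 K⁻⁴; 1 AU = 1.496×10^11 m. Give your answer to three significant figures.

0.257 AU

The flux needed for this T is 4σT⁴/(1−0.42) = 2580 W m^-2.
Then d = [L/(4πS)]^(1/2) = 3.848×10^10 m, i.e. 0.2572 AU.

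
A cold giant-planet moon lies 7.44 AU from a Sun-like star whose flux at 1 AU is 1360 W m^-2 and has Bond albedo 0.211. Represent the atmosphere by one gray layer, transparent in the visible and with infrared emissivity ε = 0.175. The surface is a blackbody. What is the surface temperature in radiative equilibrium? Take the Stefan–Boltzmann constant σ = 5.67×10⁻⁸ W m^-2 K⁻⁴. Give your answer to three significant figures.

98.4 K

Irradiance scales as 1/d², so S = 1360 W m^-2 × (1/7.44)² = 24.57 W m^-2.
At the top of the atmosphere, σT_e⁴ = S(1−α)/4 = 4.846 W m^-2, giving T_e = 96.15 K.
The surface balance (absorbed SW + ε·downward IR = σT_s⁴) with T_a⁴ = T_s⁴/2 reduces to T_s = T_e·[2/(2−ε)]^¼ = 98.38 K.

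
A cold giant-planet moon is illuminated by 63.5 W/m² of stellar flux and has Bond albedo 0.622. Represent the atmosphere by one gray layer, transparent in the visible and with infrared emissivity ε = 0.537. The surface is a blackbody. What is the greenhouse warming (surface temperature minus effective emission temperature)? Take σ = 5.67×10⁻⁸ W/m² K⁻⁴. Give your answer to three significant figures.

8.25 kelvin

Effective emission temperature (TOA balance): σT_e⁴ = S(1−α)/4 = 6.001 W/m² → T_e = 101.4 K.
Surface balance with a leaky layer gives σT_s⁴ = σT_e⁴·2/(2−ε), so T_s = T_e·[2/(2−0.537)]^(1/4) = 109.7 K.
T_s − T_e = 109.7 − 101.4 = 8.246 K.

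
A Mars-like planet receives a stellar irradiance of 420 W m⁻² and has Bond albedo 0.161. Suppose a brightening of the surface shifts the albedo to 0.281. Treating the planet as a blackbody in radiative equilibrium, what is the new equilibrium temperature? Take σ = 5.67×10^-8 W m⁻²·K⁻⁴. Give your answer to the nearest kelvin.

New equilibrium: T₂ = [(1−0.281)·420.0/(4σ)]^(1/4) = 191.0 K.

191 K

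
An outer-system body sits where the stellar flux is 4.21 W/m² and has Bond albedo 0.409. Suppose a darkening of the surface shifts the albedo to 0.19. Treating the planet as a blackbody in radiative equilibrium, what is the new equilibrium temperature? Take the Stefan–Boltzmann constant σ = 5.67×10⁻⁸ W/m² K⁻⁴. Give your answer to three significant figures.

New equilibrium: T₂ = [(1−0.19)·4.210/(4σ)]^(1/4) = 62.27 K.

62.3 kelvin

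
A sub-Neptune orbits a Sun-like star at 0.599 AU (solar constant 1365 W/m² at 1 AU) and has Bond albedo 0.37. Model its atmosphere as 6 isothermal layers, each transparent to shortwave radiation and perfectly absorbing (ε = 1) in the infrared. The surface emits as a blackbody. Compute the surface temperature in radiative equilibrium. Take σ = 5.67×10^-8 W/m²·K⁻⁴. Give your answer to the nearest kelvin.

522 K

Irradiance scales as 1/d², so S = 1365 W/m² × (1/0.599)² = 3804 W/m².
The effective emission temperature is T_e = [S(1−α)/(4σ)]^¼ = 320.6 K.
For an N-layer opaque stack, T_s⁴ = (N+1)T_e⁴, hence T_s = (7)^(1/4)×320.6 K = 521.5 K.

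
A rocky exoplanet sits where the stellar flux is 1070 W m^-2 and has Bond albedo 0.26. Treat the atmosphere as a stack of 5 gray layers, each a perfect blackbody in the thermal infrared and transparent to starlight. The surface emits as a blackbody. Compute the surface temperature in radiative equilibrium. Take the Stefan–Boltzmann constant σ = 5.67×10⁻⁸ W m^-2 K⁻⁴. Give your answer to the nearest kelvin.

380 K

OLR = S(1−α)/4 = 197.9 W m^-2; the top layer radiates at T_e = 243.1 K.
Layer-by-layer balance gives σT_s⁴ = (N+1)σT_e⁴, so T_s = 6^¼·243.1 = 380.4 K.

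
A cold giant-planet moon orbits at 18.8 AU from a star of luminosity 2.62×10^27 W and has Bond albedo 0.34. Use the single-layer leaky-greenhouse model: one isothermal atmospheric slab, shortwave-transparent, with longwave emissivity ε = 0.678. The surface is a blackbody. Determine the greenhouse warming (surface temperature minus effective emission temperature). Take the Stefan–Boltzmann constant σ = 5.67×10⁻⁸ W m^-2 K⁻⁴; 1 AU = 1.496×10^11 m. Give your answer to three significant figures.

10.2 K

d = 18.8 × 1.496×10^11 m = 2.812×10^12 m.
Flux at the orbit: S = L/(4πd²) = 2.62×10^27/(4π·(2.81×10^12)²) = 26.36 W m^-2.
Effective emission temperature (TOA balance): σT_e⁴ = S(1−α)/4 = 4.349 W m^-2 → T_e = 93.58 K.
Surface balance with a leaky layer gives σT_s⁴ = σT_e⁴·2/(2−ε), so T_s = T_e·[2/(2−0.678)]^(1/4) = 103.8 K.
Greenhouse warming: T_s − T_e = 10.21 K.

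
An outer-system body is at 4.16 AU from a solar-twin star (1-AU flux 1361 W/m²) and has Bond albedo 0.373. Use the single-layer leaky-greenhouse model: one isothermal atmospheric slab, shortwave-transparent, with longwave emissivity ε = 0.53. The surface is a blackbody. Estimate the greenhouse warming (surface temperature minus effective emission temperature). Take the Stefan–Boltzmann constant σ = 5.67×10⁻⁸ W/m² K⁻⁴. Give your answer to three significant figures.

By the inverse-square law, S = 1361/4.16² = 78.65 W/m².
At the top of the atmosphere, σT_e⁴ = S(1−α)/4 = 12.33 W/m², giving T_e = 121.4 K.
Surface balance with a leaky layer gives σT_s⁴ = σT_e⁴·2/(2−ε), so T_s = T_e·[2/(2−0.53)]^(1/4) = 131.1 K.
T_s − T_e = 131.1 − 121.4 = 9.716 K.

9.72 K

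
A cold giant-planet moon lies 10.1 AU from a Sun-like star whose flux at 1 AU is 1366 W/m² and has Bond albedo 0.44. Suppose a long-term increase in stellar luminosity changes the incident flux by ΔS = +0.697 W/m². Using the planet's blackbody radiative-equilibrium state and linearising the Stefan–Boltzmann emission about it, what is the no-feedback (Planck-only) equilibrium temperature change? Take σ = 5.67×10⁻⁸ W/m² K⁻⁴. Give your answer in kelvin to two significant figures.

0.99 K

Irradiance scales as 1/d², so S = 1366 W/m² × (1/10.1)² = 13.39 W/m².
Reference equilibrium: T_e = [S(1−α)/(4σ)]^(1/4) = 75.83 K.
ΔF = Δ[S(1−α)]/4 = (1−0.44)·+0.697/4 = 0.09758 W/m².
Linearising σT⁴ gives d(σT⁴)/dT = 4σT_e³ = 0.09889 W/m² per K.
ΔT₀ = ΔF/λ_P = 0.09758/0.09889 = 0.987 K.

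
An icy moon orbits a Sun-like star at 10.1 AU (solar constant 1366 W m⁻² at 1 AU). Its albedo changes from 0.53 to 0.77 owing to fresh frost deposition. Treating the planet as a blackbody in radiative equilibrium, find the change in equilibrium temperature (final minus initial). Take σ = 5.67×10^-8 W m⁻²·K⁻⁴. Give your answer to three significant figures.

Irradiance scales as 1/d², so S = 1366 W m⁻² × (1/10.1)² = 13.39 W m⁻².
Before: T₁ = [13.39·0.47/(4σ)]^(1/4) = 72.58 K.
With α = 0.77, T₂ = 60.70 K.
ΔT = T₂ − T₁ = -11.87 K.

-11.9 K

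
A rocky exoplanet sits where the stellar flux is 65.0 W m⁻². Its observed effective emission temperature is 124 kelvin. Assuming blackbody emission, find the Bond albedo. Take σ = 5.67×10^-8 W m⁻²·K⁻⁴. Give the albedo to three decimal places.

Rearranging the radiative balance, α = 1 − 4σT⁴/S.
σT⁴ = 13.41 W m⁻², so 4σT⁴ = 53.62 W m⁻².
1−α = 53.62/65.00 = 0.8249, so α = 0.1751.

0.175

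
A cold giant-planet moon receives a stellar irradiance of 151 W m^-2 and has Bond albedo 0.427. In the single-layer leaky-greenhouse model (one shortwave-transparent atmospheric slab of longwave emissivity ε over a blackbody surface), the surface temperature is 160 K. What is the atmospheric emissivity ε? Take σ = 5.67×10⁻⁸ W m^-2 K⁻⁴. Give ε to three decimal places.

Effective temperature: T_e = [S(1−α)/(4σ)]^(1/4) = 139.8 K.
Inverting T_s⁴ = 2T_e⁴/(2−ε): (T_e/T_s)⁴ = 0.5821, so ε = 2(1 − 0.5821) = 0.8358.

0.836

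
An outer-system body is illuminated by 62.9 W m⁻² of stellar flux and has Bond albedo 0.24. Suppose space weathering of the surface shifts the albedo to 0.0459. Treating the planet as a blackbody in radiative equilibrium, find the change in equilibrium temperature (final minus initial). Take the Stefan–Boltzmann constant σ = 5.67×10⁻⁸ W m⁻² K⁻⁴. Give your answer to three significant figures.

7.05 kelvin

Initial: T₁ = [S(1−0.24)/(4σ)]^(1/4) = 120.5 K.
Final:   T₂ = [S(1−0.0459)/(4σ)]^(1/4) = 127.5 K.
Change: 127.5 − 120.5 = 7.050 K.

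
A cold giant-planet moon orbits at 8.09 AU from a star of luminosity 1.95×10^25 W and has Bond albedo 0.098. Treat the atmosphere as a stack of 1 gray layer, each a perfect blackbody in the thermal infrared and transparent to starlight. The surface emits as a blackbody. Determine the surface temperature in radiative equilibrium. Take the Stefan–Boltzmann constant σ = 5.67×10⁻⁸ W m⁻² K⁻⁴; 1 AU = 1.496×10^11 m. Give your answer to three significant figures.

53.9 K

Orbital distance: d = 8.09 AU = 1.210×10^12 m.
Flux at the orbit: S = L/(4πd²) = 1.95×10^25/(4π·(1.21×10^12)²) = 1.059 W m⁻².
OLR = S(1−α)/4 = 0.2389 W m⁻²; the top layer radiates at T_e = 45.31 K.
For an N-layer opaque stack, T_s⁴ = (N+1)T_e⁴, hence T_s = (2)^(1/4)×45.31 K = 53.88 K.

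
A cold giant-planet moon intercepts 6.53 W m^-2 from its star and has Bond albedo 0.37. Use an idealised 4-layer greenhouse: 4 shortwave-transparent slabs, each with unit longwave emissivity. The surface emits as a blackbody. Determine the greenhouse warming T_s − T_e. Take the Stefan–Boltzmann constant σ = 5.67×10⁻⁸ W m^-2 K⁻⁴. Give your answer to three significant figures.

32.3 K

The effective emission temperature is T_e = [S(1−α)/(4σ)]^¼ = 65.26 K.
T_s = (N+1)^(1/4)·T_e = 97.59 K.
So the greenhouse effect raises the surface by 97.59 − 65.26 = 32.33 K.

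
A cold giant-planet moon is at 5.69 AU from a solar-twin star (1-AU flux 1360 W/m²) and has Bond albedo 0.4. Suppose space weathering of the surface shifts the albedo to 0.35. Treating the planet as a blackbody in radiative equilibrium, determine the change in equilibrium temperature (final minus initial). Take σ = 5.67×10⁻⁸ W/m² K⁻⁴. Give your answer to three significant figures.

Irradiance scales as 1/d², so S = 1360 W/m² × (1/5.69)² = 42.01 W/m².
Initial: T₁ = [S(1−0.4)/(4σ)]^(1/4) = 102.7 K.
With α = 0.35, T₂ = 104.7 K.
Change: 104.7 − 102.7 = 2.075 K.

2.08 K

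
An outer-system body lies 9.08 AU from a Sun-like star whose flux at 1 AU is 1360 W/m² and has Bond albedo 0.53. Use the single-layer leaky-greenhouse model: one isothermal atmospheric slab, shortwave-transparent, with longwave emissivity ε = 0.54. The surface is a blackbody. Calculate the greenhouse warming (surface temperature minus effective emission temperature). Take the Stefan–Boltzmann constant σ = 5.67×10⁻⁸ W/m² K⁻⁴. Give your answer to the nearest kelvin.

By the inverse-square law, S = 1360/9.08² = 16.50 W/m².
Effective emission temperature (TOA balance): σT_e⁴ = S(1−α)/4 = 1.938 W/m² → T_e = 76.46 K.
Surface balance with a leaky layer gives σT_s⁴ = σT_e⁴·2/(2−ε), so T_s = T_e·[2/(2−0.54)]^(1/4) = 82.72 K.
The atmosphere warms the surface by 6.259 K.

6 kelvin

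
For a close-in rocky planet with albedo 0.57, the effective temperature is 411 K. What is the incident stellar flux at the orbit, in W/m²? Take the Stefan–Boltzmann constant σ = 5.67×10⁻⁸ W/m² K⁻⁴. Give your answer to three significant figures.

15100 W/m²

Invert the energy balance for S: S = 4σT⁴/(1−α).
The emitted flux is σT⁴ = 1618 W/m².
So S = 4×1618/(1−0.57) = 15050 W/m².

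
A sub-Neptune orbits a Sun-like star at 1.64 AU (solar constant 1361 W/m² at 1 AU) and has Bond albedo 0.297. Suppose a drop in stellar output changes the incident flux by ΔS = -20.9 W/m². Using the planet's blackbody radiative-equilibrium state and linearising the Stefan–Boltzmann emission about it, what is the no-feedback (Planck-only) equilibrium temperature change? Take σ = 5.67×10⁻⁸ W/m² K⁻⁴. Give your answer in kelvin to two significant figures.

-2.1 K

By the inverse-square law, S = 1361/1.64² = 506.0 W/m².
Reference equilibrium: T_e = [S(1−α)/(4σ)]^(1/4) = 199.0 K.
Only a fraction (1−α) is absorbed and it's spread over 4πR², so ΔF = (1−α)ΔS/4 = -3.673 W/m².
The Planck feedback parameter is 4σT_e³ = 1.788 W/m²/K.
ΔT₀ = ΔF/λ_P = -3.673/1.788 = -2.05 K.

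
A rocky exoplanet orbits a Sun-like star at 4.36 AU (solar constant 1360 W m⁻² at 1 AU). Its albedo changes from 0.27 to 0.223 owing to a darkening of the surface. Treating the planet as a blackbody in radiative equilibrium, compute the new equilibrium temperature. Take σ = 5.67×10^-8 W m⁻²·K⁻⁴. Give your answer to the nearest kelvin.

125 K

By the inverse-square law, S = 1360/4.36² = 71.54 W m⁻².
With the new albedo, S(1−α₂)/4 = 13.90 W m⁻², so T₂ = 125.1 K.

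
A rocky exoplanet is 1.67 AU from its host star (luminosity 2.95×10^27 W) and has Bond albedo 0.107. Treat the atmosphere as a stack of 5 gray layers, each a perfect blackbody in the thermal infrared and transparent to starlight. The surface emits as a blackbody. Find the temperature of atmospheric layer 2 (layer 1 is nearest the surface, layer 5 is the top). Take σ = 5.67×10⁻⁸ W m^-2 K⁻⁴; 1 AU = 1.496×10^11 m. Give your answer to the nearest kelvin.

d = 1.67 × 1.496×10^11 m = 2.498×10^11 m.
Flux at the orbit: S = L/(4πd²) = 2.95×10^27/(4π·(2.50×10^11)²) = 3761 W m^-2.
Top-of-atmosphere balance: σT_e⁴ = S(1−α)/4 = 839.7 W m^-2 → T_e = 348.8 K.
Each opaque layer satisfies 2T_j⁴ = T_{j−1}⁴ + T_{j+1}⁴, giving T_k⁴ = (N+1−k)T_e⁴.
With k = 2: T_2 = (5+1−2)^¼·348.8 K = 493.3 K.

493 K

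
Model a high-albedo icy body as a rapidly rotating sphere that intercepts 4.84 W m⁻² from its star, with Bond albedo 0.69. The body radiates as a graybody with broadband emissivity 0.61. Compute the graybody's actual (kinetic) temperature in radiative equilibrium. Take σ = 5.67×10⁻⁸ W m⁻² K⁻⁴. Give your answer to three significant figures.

Averaging over the sphere, the absorbed flux is S(1−α)/4 = 0.3751 W m⁻².
Equating to εσT⁴ with ε = 0.61: T = (0.3751/0.61σ)^(1/4) = 57.39 K.

57.4 K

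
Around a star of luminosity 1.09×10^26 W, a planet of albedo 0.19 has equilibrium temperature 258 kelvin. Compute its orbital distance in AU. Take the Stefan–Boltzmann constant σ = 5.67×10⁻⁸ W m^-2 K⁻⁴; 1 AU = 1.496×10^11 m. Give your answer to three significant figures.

0.559 AU

The flux needed for this T is 4σT⁴/(1−0.19) = 1241 W m^-2.
Then d = [L/(4πS)]^(1/2) = 8.362×10^10 m, i.e. 0.5589 AU.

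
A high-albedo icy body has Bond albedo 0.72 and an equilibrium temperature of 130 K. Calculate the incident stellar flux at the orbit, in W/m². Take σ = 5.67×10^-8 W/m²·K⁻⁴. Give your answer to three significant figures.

Invert the energy balance for S: S = 4σT⁴/(1−α).
The emitted flux is σT⁴ = 16.19 W/m².
So S = 4×16.19/(1−0.72) = 231.3 W/m².

231 W/m²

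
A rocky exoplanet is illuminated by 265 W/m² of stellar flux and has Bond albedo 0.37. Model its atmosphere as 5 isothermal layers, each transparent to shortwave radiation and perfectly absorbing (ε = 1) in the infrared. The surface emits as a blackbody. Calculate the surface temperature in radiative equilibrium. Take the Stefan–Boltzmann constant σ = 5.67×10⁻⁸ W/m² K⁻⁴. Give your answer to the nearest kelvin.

258 kelvin

Top-of-atmosphere balance: σT_e⁴ = S(1−α)/4 = 41.74 W/m² → T_e = 164.7 K.
Layer-by-layer balance gives σT_s⁴ = (N+1)σT_e⁴, so T_s = 6^¼·164.7 = 257.8 K.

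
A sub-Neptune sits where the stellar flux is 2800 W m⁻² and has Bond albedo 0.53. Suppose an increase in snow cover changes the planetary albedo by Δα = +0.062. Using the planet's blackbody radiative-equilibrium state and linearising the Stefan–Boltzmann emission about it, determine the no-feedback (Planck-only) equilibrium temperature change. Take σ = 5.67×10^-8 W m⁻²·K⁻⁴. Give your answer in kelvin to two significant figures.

-9.1 K

Reference equilibrium: T_e = [S(1−α)/(4σ)]^(1/4) = 276.0 K.
The change in absorbed flux is Δ[S(1−α)/4] = −SΔα/4 = -43.40 W m⁻².
Linearising σT⁴ gives d(σT⁴)/dT = 4σT_e³ = 4.768 W m⁻² per K.
So ΔT₀ = -43.40/4.768 = -9.10 K.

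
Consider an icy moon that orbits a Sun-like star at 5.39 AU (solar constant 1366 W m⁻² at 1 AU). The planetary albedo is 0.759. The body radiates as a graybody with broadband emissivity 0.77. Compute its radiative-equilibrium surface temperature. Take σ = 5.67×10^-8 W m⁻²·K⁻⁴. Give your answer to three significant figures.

Flux at the orbit: S = 1366/(5.39)² = 47.02 W m⁻².
The planet absorbs (1−α)S over its disc πR² and re-emits over 4πR², so the mean absorbed flux is (1−0.759)·47.02/4 = 2.833 W m⁻².
Radiative balance εσT⁴ = 2.833 gives T = [2.833/(0.77·σ)]^(1/4) = 89.75 K.

89.8 K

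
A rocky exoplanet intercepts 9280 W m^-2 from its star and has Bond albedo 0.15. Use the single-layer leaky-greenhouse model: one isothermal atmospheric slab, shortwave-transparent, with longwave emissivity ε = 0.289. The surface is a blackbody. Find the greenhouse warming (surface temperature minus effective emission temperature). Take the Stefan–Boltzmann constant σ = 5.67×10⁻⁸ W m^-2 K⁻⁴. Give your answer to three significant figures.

The planet radiates to space at T_e = [S(1−α)/(4σ)]^(1/4) = 431.8 K.
For a single slab of emissivity ε, T_s⁴ = 2T_e⁴/(2−ε); thus T_s = 431.8·(1.169)^(1/4) = 449.0 K.
The atmosphere warms the surface by 17.18 K.

17.2 K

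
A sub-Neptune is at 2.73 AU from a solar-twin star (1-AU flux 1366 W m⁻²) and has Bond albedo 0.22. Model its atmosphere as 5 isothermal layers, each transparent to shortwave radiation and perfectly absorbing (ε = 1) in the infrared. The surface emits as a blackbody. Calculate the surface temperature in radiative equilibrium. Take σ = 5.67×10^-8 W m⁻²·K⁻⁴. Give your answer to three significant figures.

Flux at the orbit: S = 1366/(2.73)² = 183.3 W m⁻².
OLR = S(1−α)/4 = 35.74 W m⁻²; the top layer radiates at T_e = 158.5 K.
With N = 5 opaque layers, T_s = (N+1)^(1/4)·T_e = 6^(1/4)·158.5 = 248.0 K.

248 K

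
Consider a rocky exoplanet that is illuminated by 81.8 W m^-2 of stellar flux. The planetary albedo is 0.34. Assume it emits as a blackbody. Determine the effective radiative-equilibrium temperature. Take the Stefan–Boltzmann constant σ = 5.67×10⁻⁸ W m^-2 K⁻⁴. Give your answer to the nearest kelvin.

124 K

The planet absorbs (1−α)S over its disc πR² and re-emits over 4πR², so the mean absorbed flux is (1−0.34)·81.80/4 = 13.50 W m^-2.
Set σT⁴ = 13.50 → T = (13.50/σ)^(1/4) = 124.2 K.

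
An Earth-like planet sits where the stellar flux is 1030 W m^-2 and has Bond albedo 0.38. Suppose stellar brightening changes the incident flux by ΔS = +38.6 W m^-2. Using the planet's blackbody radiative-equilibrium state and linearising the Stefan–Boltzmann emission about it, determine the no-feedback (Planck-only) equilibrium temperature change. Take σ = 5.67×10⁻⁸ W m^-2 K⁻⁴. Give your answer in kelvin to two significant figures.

Unperturbed T_e = [1030·(1−0.38)/(4σ)]^¼ = 230.4 K.
ΔF = Δ[S(1−α)]/4 = (1−0.38)·+38.6/4 = 5.983 W m^-2.
The Planck feedback parameter is 4σT_e³ = 2.772 W m^-2/K.
So ΔT₀ = 5.983/2.772 = 2.16 K.

2.2 kelvin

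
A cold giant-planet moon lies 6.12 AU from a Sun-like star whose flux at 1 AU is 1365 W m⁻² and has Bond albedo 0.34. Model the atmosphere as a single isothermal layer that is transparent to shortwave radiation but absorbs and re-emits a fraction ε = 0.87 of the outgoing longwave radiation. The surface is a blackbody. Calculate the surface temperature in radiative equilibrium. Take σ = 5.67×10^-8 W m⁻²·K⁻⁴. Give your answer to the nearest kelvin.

117 kelvin

Flux at the orbit: S = 1365/(6.12)² = 36.44 W m⁻².
Effective emission temperature (TOA balance): σT_e⁴ = S(1−α)/4 = 6.013 W m⁻² → T_e = 101.5 K.
For a single slab of emissivity ε, T_s⁴ = 2T_e⁴/(2−ε); thus T_s = 101.5·(1.77)^(1/4) = 117.0 K.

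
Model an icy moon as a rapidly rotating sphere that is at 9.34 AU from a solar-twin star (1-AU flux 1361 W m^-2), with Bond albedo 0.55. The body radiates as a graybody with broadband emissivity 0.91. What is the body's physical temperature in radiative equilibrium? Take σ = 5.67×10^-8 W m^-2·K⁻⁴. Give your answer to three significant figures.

76.4 K

Irradiance scales as 1/d², so S = 1361 W m^-2 × (1/9.34)² = 15.60 W m^-2.
Averaging over the sphere, the absorbed flux is S(1−α)/4 = 1.755 W m^-2.
Radiative balance εσT⁴ = 1.755 gives T = [1.755/(0.91·σ)]^(1/4) = 76.37 K.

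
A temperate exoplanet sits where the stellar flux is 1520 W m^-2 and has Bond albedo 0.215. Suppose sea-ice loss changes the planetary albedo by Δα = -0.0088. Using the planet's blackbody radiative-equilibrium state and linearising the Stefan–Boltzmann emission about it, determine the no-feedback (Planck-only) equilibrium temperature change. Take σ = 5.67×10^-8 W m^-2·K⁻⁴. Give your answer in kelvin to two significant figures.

Unperturbed T_e = [1520·(1−0.215)/(4σ)]^¼ = 269.3 K.
The change in absorbed flux is Δ[S(1−α)/4] = −SΔα/4 = 3.344 W m^-2.
Linearising σT⁴ gives d(σT⁴)/dT = 4σT_e³ = 4.430 W m^-2 per K.
ΔT₀ = ΔF/λ_P = 3.344/4.430 = 0.755 K.

0.75 kelvin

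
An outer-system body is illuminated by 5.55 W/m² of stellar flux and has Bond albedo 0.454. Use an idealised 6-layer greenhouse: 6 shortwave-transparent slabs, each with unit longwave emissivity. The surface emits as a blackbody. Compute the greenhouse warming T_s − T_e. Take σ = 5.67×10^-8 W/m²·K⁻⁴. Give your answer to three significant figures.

37.9 K

OLR = S(1−α)/4 = 0.7576 W/m²; the top layer radiates at T_e = 60.46 K.
T_s = (N+1)^(1/4)·T_e = 98.34 K.
Warming: T_s − T_e = 37.88 K.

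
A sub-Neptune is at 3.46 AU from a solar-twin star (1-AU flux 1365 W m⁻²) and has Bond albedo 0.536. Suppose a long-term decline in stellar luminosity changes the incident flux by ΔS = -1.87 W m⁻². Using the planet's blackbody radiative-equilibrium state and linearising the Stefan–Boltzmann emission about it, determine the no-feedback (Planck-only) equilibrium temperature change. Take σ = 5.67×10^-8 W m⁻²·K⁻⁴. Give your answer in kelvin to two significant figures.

-0.51 K

Irradiance scales as 1/d², so S = 1365 W m⁻² × (1/3.46)² = 114.0 W m⁻².
Unperturbed T_e = [114.0·(1−0.536)/(4σ)]^¼ = 123.6 K.
ΔF = Δ[S(1−α)]/4 = (1−0.536)·-1.87/4 = -0.2169 W m⁻².
Planck response: λ_P = 4σT_e³ = 4·5.67×10⁻⁸·(123.6)³ = 0.4281 W m⁻²/K.
Hence the no-feedback warming is ΔF/(4σT_e³) = -0.507 K.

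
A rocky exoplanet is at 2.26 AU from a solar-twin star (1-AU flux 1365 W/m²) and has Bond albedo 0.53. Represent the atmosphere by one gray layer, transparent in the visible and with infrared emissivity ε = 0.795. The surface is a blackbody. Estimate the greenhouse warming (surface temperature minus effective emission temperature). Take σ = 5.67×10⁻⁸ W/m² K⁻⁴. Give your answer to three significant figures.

20.7 kelvin

By the inverse-square law, S = 1365/2.26² = 267.2 W/m².
At the top of the atmosphere, σT_e⁴ = S(1−α)/4 = 31.40 W/m², giving T_e = 153.4 K.
The surface balance (absorbed SW + ε·downward IR = σT_s⁴) with T_a⁴ = T_s⁴/2 reduces to T_s = T_e·[2/(2−ε)]^¼ = 174.1 K.
The atmosphere warms the surface by 20.72 K.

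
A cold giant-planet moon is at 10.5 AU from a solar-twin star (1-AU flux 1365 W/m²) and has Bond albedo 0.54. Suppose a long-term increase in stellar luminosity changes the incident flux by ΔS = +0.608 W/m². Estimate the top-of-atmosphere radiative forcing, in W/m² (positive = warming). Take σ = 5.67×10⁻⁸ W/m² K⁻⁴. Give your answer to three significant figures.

0.0699 W/m²

By the inverse-square law, S = 1365/10.5² = 12.38 W/m².
ΔF = Δ[S(1−α)]/4 = (1−0.54)·+0.608/4 = 0.06992 W/m².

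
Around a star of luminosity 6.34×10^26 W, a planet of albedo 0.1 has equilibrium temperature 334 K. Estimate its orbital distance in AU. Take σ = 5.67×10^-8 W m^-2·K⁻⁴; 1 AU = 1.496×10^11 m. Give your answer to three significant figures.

0.848 AU

Required flux: S = 4σT⁴/(1−α) = 3136 W m^-2.
S = L/(4πd²) → d = √(L/4πS) = √(6.34×10^26/(4π·3136)) = 1.268×10^11 m = 0.8478 AU.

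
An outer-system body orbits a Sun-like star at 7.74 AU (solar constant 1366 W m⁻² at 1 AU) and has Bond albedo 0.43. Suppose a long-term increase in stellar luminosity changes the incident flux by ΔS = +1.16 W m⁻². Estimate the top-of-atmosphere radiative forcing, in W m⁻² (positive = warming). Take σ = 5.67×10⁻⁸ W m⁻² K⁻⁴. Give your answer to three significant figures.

By the inverse-square law, S = 1366/7.74² = 22.80 W m⁻².
ΔF = Δ[S(1−α)]/4 = (1−0.43)·+1.16/4 = 0.1653 W m⁻².

0.165 W m⁻²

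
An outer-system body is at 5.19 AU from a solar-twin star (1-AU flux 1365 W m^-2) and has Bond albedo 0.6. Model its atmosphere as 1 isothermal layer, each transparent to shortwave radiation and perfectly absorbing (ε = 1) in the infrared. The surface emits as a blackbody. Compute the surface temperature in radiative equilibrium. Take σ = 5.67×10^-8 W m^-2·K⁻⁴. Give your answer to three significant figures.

By the inverse-square law, S = 1365/5.19² = 50.68 W m^-2.
Top-of-atmosphere balance: σT_e⁴ = S(1−α)/4 = 5.068 W m^-2 → T_e = 97.23 K.
With N = 1 opaque layers, T_s = (N+1)^(1/4)·T_e = 2^(1/4)·97.23 = 115.6 K.

116 K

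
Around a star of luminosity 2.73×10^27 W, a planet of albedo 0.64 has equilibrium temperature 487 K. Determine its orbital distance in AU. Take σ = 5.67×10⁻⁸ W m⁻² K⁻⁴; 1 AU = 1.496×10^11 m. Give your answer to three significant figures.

0.523 AU

The flux needed for this T is 4σT⁴/(1−0.64) = 35440 W m⁻².
S = L/(4πd²) → d = √(L/4πS) = √(2.73×10^27/(4π·35440)) = 7.830×10^10 m = 0.5234 AU.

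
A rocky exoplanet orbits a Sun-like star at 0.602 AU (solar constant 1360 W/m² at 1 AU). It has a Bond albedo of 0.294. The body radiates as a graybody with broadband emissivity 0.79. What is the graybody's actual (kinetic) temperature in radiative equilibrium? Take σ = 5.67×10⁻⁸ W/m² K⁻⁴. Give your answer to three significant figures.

349 K

By the inverse-square law, S = 1360/0.602² = 3753 W/m².
Averaging over the sphere, the absorbed flux is S(1−α)/4 = 662.4 W/m².
Radiative balance εσT⁴ = 662.4 gives T = [662.4/(0.79·σ)]^(1/4) = 348.7 K.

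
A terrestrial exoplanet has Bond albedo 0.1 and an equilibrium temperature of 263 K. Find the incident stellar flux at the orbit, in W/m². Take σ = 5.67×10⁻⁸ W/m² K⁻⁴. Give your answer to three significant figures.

From S(1−α)/4 = σT⁴: S = 4σT⁴/(1−α).
The emitted flux is σT⁴ = 271.3 W/m².
S = 4·271.3/0.9 = 1206 W/m².

1210 W/m²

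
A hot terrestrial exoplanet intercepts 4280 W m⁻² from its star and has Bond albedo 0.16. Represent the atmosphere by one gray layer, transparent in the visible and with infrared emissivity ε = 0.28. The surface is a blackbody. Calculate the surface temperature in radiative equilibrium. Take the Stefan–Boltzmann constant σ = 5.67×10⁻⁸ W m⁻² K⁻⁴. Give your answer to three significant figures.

368 kelvin

Effective emission temperature (TOA balance): σT_e⁴ = S(1−α)/4 = 898.8 W m⁻² → T_e = 354.8 K.
The surface balance (absorbed SW + ε·downward IR = σT_s⁴) with T_a⁴ = T_s⁴/2 reduces to T_s = T_e·[2/(2−ε)]^¼ = 368.5 K.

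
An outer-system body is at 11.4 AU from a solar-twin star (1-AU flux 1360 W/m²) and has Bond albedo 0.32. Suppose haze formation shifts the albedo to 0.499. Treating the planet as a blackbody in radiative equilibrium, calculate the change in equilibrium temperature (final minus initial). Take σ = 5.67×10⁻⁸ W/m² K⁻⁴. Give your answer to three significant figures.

-5.50 K

By the inverse-square law, S = 1360/11.4² = 10.46 W/m².
With α = 0.32, T₁ = 74.84 K.
With α = 0.499, T₂ = 69.34 K.
Change: 69.34 − 74.84 = -5.503 K.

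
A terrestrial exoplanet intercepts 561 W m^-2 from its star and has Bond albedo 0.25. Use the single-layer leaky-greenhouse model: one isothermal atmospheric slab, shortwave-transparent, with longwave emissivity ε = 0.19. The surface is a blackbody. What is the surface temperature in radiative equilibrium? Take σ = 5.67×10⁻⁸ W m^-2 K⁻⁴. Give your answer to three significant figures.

Effective emission temperature (TOA balance): σT_e⁴ = S(1−α)/4 = 105.2 W m^-2 → T_e = 207.5 K.
The surface balance (absorbed SW + ε·downward IR = σT_s⁴) with T_a⁴ = T_s⁴/2 reduces to T_s = T_e·[2/(2−ε)]^¼ = 212.8 K.

213 K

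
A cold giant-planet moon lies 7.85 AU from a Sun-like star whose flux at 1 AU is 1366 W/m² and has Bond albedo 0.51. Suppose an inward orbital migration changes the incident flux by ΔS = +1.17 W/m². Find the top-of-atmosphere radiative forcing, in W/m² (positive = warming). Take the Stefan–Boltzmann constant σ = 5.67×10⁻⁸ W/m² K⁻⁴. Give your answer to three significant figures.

By the inverse-square law, S = 1366/7.85² = 22.17 W/m².
TOA radiative forcing: ΔF = (1−α)ΔS/4 = 0.49·(+1.17)/4 = 0.1433 W/m².

0.143 W/m²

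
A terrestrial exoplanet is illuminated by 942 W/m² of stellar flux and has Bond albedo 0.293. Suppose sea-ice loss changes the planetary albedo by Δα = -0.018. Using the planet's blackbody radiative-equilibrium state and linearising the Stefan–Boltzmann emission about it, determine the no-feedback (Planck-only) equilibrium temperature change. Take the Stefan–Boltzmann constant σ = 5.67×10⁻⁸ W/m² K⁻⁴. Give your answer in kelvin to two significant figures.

1.5 K

The baseline emission temperature is T_e = 232.8 K.
TOA radiative forcing: ΔF = −S·Δα/4 = −942.0·(-0.018)/4 = 4.239 W/m².
The Planck feedback parameter is 4σT_e³ = 2.861 W/m²/K.
Hence the no-feedback warming is ΔF/(4σT_e³) = 1.48 K.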